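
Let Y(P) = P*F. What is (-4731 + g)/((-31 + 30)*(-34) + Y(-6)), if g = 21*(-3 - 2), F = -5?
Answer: -1209/16 ≈ -75.563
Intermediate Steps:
Y(P) = -5*P (Y(P) = P*(-5) = -5*P)
g = -105 (g = 21*(-5) = -105)
(-4731 + g)/((-31 + 30)*(-34) + Y(-6)) = (-4731 - 105)/((-31 + 30)*(-34) - 5*(-6)) = -4836/(-1*(-34) + 30) = -4836/(34 + 30) = -4836/64 = -4836*1/64 = -1209/16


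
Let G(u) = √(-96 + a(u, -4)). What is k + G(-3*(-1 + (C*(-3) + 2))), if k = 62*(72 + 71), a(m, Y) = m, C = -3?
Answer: 8866 + 3*I*√14 ≈ 8866.0 + 11.225*I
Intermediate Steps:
G(u) = √(-96 + u)
k = 8866 (k = 62*143 = 8866)
k + G(-3*(-1 + (C*(-3) + 2))) = 8866 + √(-96 - 3*(-1 + (-3*(-3) + 2))) = 8866 + √(-96 - 3*(-1 + (9 + 2))) = 8866 + √(-96 - 3*(-1 + 11)) = 8866 + √(-96 - 3*10) = 8866 + √(-96 - 30) = 8866 + √(-126) = 8866 + 3*I*√14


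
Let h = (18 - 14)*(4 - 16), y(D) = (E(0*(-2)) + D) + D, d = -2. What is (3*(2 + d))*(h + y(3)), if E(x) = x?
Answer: 0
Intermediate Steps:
y(D) = 2*D (y(D) = (0*(-2) + D) + D = (0 + D) + D = D + D = 2*D)
h = -48 (h = 4*(-12) = -48)
(3*(2 + d))*(h + y(3)) = (3*(2 - 2))*(-48 + 2*3) = (3*0)*(-48 + 6) = 0*(-42) = 0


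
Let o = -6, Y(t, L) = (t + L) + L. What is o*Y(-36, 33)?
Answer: -180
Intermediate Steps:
Y(t, L) = t + 2*L (Y(t, L) = (L + t) + L = t + 2*L)
o*Y(-36, 33) = -6*(-36 + 2*33) = -6*(-36 + 66) = -6*30 = -180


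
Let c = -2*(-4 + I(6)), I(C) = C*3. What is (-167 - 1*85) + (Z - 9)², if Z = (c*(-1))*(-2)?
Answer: 3973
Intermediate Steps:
I(C) = 3*C
c = -28 (c = -2*(-4 + 3*6) = -2*(-4 + 18) = -2*14 = -28)
Z = -56 (Z = -28*(-1)*(-2) = 28*(-2) = -56)
(-167 - 1*85) + (Z - 9)² = (-167 - 1*85) + (-56 - 9)² = (-167 - 85) + (-65)² = -252 + 4225 = 3973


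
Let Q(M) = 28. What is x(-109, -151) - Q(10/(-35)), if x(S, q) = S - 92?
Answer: -229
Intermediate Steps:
x(S, q) = -92 + S
x(-109, -151) - Q(10/(-35)) = (-92 - 109) - 1*28 = -201 - 28 = -229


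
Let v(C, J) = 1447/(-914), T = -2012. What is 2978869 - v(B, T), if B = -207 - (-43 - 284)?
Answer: 2722687713/914 ≈ 2.9789e+6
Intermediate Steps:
B = 120 (B = -207 - 1*(-327) = -207 + 327 = 120)
v(C, J) = -1447/914 (v(C, J) = 1447*(-1/914) = -1447/914)
2978869 - v(B, T) = 2978869 - 1*(-1447/914) = 2978869 + 1447/914 = 2722687713/914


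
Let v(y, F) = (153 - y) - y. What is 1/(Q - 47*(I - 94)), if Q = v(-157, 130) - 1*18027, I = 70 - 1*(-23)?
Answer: -1/17513 ≈ -5.7100e-5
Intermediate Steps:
v(y, F) = 153 - 2*y
I = 93 (I = 70 + 23 = 93)
Q = -17560 (Q = (153 - 2*(-157)) - 1*18027 = (153 + 314) - 18027 = 467 - 18027 = -17560)
1/(Q - 47*(I - 94)) = 1/(-17560 - 47*(93 - 94)) = 1/(-17560 - 47*(-1)) = 1/(-17560 + 47) = 1/(-17513) = -1/17513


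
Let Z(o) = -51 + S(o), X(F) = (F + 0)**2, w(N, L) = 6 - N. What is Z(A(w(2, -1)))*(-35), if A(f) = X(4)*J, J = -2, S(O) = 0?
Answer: 1785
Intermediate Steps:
X(F) = F**2
A(f) = -32 (A(f) = 4**2*(-2) = 16*(-2) = -32)
Z(o) = -51 (Z(o) = -51 + 0 = -51)
Z(A(w(2, -1)))*(-35) = -51*(-35) = 1785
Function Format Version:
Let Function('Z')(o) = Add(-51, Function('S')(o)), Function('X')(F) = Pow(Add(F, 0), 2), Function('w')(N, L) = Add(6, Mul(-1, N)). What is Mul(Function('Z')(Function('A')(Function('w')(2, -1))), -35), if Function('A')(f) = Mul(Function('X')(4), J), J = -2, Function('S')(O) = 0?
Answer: 1785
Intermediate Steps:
Function('X')(F) = Pow(F, 2)
Function('A')(f) = -32 (Function('A')(f) = Mul(Pow(4, 2), -2) = Mul(16, -2) = -32)
Function('Z')(o) = -51 (Function('Z')(o) = Add(-51, 0) = -51)
Mul(Function('Z')(Function('A')(Function('w')(2, -1))), -35) = Mul(-51, -35) = 1785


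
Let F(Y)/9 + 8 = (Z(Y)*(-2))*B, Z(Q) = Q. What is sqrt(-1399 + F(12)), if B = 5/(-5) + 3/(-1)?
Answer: I*sqrt(607) ≈ 24.637*I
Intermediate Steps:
B = -4 (B = 5*(-1/5) + 3*(-1) = -1 - 3 = -4)
F(Y) = -72 + 72*Y (F(Y) = -72 + 9*((Y*(-2))*(-4)) = -72 + 9*(-2*Y*(-4)) = -72 + 9*(8*Y) = -72 + 72*Y)
sqrt(-1399 + F(12)) = sqrt(-1399 + (-72 + 72*12)) = sqrt(-1399 + (-72 + 864)) = sqrt(-1399 + 792) = sqrt(-607) = I*sqrt(607)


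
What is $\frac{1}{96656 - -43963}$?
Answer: $\frac{1}{140619} \approx 7.1114 \cdot 10^{-6}$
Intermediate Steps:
$\frac{1}{96656 - -43963} = \frac{1}{96656 + \left(\left(-1108 - 872\right) + 45943\right)} = \frac{1}{96656 + \left(-1980 + 45943\right)} = \frac{1}{96656 + 43963} = \frac{1}{140619}$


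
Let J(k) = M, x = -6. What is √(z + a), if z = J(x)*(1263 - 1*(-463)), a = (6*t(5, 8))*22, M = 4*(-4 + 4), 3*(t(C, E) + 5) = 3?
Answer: 4*I*√33 ≈ 22.978*I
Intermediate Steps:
t(C, E) = -4 (t(C, E) = -5 + (⅓)*3 = -5 + 1 = -4)
M = 0 (M = 4*0 = 0)
J(k) = 0
a = -528 (a = (6*(-4))*22 = -24*22 = -528)
z = 0 (z = 0*(1263 - 1*(-463)) = 0*(1263 + 463) = 0*1726 = 0)
√(z + a) = √(0 - 528) = √(-528) = 4*I*√33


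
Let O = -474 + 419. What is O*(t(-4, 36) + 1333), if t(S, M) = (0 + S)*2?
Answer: -72875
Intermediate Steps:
t(S, M) = 2*S (t(S, M) = S*2 = 2*S)
O = -55
O*(t(-4, 36) + 1333) = -55*(2*(-4) + 1333) = -55*(-8 + 1333) = -55*1325 = -72875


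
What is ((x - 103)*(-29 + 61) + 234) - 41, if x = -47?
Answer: -4607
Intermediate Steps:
((x - 103)*(-29 + 61) + 234) - 41 = ((-47 - 103)*(-29 + 61) + 234) - 41 = (-150*32 + 234) - 41 = (-4800 + 234) - 41 = -4566 - 41 = -4607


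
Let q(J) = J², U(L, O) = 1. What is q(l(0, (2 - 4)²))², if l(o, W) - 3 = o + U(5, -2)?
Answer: 256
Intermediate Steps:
l(o, W) = 4 + o (l(o, W) = 3 + (o + 1) = 3 + (1 + o) = 4 + o)
q(l(0, (2 - 4)²))² = ((4 + 0)²)² = (4²)² = 16² = 256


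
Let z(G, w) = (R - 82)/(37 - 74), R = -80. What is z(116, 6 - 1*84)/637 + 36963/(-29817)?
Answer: -96261177/78084097 ≈ -1.2328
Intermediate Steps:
z(G, w) = 162/37 (z(G, w) = (-80 - 82)/(37 - 74) = -162/(-37) = -162*(-1/37) = 162/37)
z(116, 6 - 1*84)/637 + 36963/(-29817) = (162/37)/637 + 36963/(-29817) = (162/37)*(1/637) + 36963*(-1/29817) = 162/23569 - 4107/3313 = -96261177/78084097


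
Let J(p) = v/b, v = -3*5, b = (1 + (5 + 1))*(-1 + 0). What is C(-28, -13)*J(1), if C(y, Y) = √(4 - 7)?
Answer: 15*I*√3/7 ≈ 3.7115*I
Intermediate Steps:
b = -7 (b = (1 + 6)*(-1) = 7*(-1) = -7)
C(y, Y) = I*√3 (C(y, Y) = √(-3) = I*√3)
v = -15
J(p) = 15/7 (J(p) = -15/(-7) = -15*(-⅐) = 15/7)
C(-28, -13)*J(1) = (I*√3)*(15/7) = 15*I*√3/7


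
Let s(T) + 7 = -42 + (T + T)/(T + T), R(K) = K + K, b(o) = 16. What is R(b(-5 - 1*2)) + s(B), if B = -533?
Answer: -16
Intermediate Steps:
R(K) = 2*K
s(T) = -48 (s(T) = -7 + (-42 + (T + T)/(T + T)) = -7 + (-42 + (2*T)/((2*T))) = -7 + (-42 + (2*T)*(1/(2*T))) = -7 + (-42 + 1) = -7 - 41 = -48)
R(b(-5 - 1*2)) + s(B) = 2*16 - 48 = 32 - 48 = -16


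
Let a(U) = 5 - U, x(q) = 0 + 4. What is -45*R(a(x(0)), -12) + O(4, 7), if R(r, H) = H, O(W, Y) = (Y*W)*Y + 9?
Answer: 745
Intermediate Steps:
x(q) = 4
O(W, Y) = 9 + W*Y**2 (O(W, Y) = (W*Y)*Y + 9 = W*Y**2 + 9 = 9 + W*Y**2)
-45*R(a(x(0)), -12) + O(4, 7) = -45*(-12) + (9 + 4*7**2) = 540 + (9 + 4*49) = 540 + (9 + 196) = 540 + 205 = 745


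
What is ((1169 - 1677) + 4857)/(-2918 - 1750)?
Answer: -4349/4668 ≈ -0.93166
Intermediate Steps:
((1169 - 1677) + 4857)/(-2918 - 1750) = (-508 + 4857)/(-4668) = 4349*(-1/4668) = -4349/4668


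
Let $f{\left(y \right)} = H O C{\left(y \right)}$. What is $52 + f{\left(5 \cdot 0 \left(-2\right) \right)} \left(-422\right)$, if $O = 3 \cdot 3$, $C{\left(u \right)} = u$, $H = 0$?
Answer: $52$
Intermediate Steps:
$O = 9$
$f{\left(y \right)} = 0$ ($f{\left(y \right)} = 0 \cdot 9 y = 0 y = 0$)
$52 + f{\left(5 \cdot 0 \left(-2\right) \right)} \left(-422\right) = 52 + 0 \left(-422\right) = 52 + 0 = 52$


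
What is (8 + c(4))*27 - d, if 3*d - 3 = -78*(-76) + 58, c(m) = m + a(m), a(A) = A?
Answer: -4693/3 ≈ -1564.3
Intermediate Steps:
c(m) = 2*m (c(m) = m + m = 2*m)
d = 5989/3 (d = 1 + (-78*(-76) + 58)/3 = 1 + (5928 + 58)/3 = 1 + (⅓)*5986 = 1 + 5986/3 = 5989/3 ≈ 1996.3)
(8 + c(4))*27 - d = (8 + 2*4)*27 - 1*5989/3 = (8 + 8)*27 - 5989/3 = 16*27 - 5989/3 = 432 - 5989/3 = -4693/3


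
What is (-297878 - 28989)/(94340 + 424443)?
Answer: -326867/518783 ≈ -0.63006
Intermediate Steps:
(-297878 - 28989)/(94340 + 424443) = -326867/518783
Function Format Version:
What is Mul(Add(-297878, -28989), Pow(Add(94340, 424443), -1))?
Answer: Rational(-326867, 518783) ≈ -0.63006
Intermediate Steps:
Mul(Add(-297878, -28989), Pow(Add(94340, 424443), -1)) = Mul(-326867, Pow(518783, -1)) = Mul(-326867, Rational(1, 518783)) = Rational(-326867, 518783)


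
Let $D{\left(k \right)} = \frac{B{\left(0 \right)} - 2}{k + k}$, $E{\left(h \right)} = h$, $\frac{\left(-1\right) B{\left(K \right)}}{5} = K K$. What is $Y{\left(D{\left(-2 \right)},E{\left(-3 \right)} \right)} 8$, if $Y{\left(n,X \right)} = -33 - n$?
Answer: $-268$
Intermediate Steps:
$B{\left(K \right)} = - 5 K^{2}$ ($B{\left(K \right)} = - 5 K K = - 5 K^{2}$)
$D{\left(k \right)} = - \frac{1}{k}$ ($D{\left(k \right)} = \frac{- 5 \cdot 0^{2} - 2}{k + k} = \frac{\left(-5\right) 0 - 2}{2 k} = \left(0 - 2\right) \frac{1}{2 k} = - 2 \frac{1}{2 k} = - \frac{1}{k}$)
$Y{\left(D{\left(-2 \right)},E{\left(-3 \right)} \right)} 8 = \left(-33 - - \frac{1}{-2}\right) 8 = \left(-33 - \left(-1\right) \left(- \frac{1}{2}\right)\right) 8 = \left(-33 - \frac{1}{2}\right) 8 = \left(- \frac{67}{2}\right) 8 = -268$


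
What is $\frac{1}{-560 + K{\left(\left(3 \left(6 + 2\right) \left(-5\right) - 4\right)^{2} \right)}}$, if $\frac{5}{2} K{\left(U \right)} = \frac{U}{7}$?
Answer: $\frac{35}{11152} \approx 0.0031384$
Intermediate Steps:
$K{\left(U \right)} = \frac{2 U}{35}$ ($K{\left(U \right)} = \frac{2 \frac{U}{7}}{5} = \frac{2 U}{35}$)
$\frac{1}{-560 + K{\left(\left(3 \left(6 + 2\right) \left(-5\right) - 4\right)^{2} \right)}} = \frac{1}{-560 + \frac{2 \left(3 \left(6 + 2\right) \left(-5\right) - 4\right)^{2}}{35}} = \frac{1}{-560 + \frac{2 \left(3 \cdot 8 \left(-5\right) - 4\right)^{2}}{35}} = \frac{1}{-560 + \frac{2 \left(24 \left(-5\right) - 4\right)^{2}}{35}} = \frac{1}{-560 + \frac{2 \left(-120 - 4\right)^{2}}{35}} = \frac{1}{-560 + \frac{2 \left(-124\right)^{2}}{35}} = \frac{1}{-560 + \frac{2}{35} \cdot 15376} = \frac{1}{-560 + \frac{30752}{35}} = \frac{1}{\frac{11152}{35}} = \frac{35}{11152}$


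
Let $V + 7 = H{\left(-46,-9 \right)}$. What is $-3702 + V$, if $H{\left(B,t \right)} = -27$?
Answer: $-3736$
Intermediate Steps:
$V = -34$ ($V = -7 - 27 = -34$)
$-3702 + V = -3702 - 34 = -3736$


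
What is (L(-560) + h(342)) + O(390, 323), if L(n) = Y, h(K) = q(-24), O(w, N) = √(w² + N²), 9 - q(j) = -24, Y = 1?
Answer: 34 + √256429 ≈ 540.39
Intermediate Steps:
q(j) = 33 (q(j) = 9 - 1*(-24) = 9 + 24 = 33)
O(w, N) = √(N² + w²)
h(K) = 33
L(n) = 1
(L(-560) + h(342)) + O(390, 323) = (1 + 33) + √(323² + 390²) = 34 + √(104329 + 152100) = 34 + √256429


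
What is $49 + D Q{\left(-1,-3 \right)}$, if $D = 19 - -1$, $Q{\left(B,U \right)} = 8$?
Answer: $209$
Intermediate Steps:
$D = 20$ ($D = 19 + 1 = 20$)
$49 + D Q{\left(-1,-3 \right)} = 49 + 20 \cdot 8 = 49 + 160 = 209$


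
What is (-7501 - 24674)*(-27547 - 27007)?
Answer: 1755274950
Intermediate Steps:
(-7501 - 24674)*(-27547 - 27007) = -32175*(-54554) = 1755274950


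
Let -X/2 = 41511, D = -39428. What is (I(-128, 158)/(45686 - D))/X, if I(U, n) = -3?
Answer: 1/2355444836 ≈ 4.2455e-10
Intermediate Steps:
X = -83022 (X = -2*41511 = -83022)
(I(-128, 158)/(45686 - D))/X = -3/(45686 - 1*(-39428))/(-83022) = -3/(45686 + 39428)*(-1/83022) = -3/85114*(-1/83022) = 1/2355444836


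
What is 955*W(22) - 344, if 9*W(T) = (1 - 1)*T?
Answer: -344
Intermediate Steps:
W(T) = 0 (W(T) = ((1 - 1)*T)/9 = (0*T)/9 = (⅑)*0 = 0)
955*W(22) - 344 = 955*0 - 344 = 0 - 344 = -344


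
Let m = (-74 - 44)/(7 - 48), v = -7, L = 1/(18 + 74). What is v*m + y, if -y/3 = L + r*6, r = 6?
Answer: -483491/3772 ≈ -128.18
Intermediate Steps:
L = 1/92 ≈ 0.010870
m = 118/41 (m = -118/(-41) = -118*(-1/41) = 118/41 ≈ 2.8780)
y = -9939/92 (y = -3*(1/92 + 6*6) = -3*(1/92 + 36) = -3*3313/92 = -9939/92 ≈ -108.03)
v*m + y = -7*118/41 - 9939/92 = -826/41 - 9939/92 = -483491/3772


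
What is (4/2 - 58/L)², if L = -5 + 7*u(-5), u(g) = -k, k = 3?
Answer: 3025/169 ≈ 17.899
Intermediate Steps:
u(g) = -3 (u(g) = -1*3 = -3)
L = -26 (L = -5 + 7*(-3) = -5 - 21 = -26)
(4/2 - 58/L)² = (4/2 - 58/(-26))² = (4*(½) - 58*(-1/26))² = (2 + 29/13)² = (55/13)² = 3025/169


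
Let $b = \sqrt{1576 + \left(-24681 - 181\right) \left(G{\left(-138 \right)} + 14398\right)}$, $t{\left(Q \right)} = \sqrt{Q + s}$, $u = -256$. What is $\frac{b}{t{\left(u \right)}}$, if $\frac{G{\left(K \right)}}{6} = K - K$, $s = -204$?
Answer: $\frac{15 \sqrt{1829581}}{23} \approx 882.14$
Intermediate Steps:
$G{\left(K \right)} = 0$ ($G{\left(K \right)} = 6 \left(K - K\right) = 6 \cdot 0 = 0$)
$t{\left(Q \right)} = \sqrt{-204 + Q}$ ($t{\left(Q \right)} = \sqrt{Q - 204} = \sqrt{-204 + Q}$)
$b = 30 i \sqrt{397735}$ ($b = \sqrt{1576 + \left(-24681 - 181\right) \left(0 + 14398\right)} = \sqrt{1576 - 357963076} = \sqrt{-357961500} = 30 i \sqrt{397735} \approx 18920.0 i$)
$\frac{b}{t{\left(u \right)}} = \frac{30 i \sqrt{397735}}{\sqrt{-204 - 256}} = \frac{30 i \sqrt{397735}}{\sqrt{-460}} = \frac{30 i \sqrt{397735}}{2 i \sqrt{115}} = 30 i \sqrt{397735} \left(- \frac{i \sqrt{115}}{230}\right) = \frac{15 \sqrt{1829581}}{23}$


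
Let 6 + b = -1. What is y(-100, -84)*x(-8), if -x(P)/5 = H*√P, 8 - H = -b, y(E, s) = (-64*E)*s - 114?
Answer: 5377140*I*√2 ≈ 7.6044e+6*I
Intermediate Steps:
b = -7 (b = -6 - 1 = -7)
y(E, s) = -114 - 64*E*s (y(E, s) = -64*E*s - 114 = -114 - 64*E*s)
H = 1 (H = 8 - (-1)*(-7) = 8 - 1*7 = 8 - 7 = 1)
x(P) = -5*√P
y(-100, -84)*x(-8) = (-114 - 64*(-100)*(-84))*(-10*I*√2) = (-114 - 537600)*(-10*I*√2) = -(-5377140)*I*√2 = 5377140*I*√2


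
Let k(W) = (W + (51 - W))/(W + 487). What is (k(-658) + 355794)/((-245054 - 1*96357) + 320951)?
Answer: -20280241/1166220 ≈ -17.390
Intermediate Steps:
k(W) = 51/(487 + W)
(k(-658) + 355794)/((-245054 - 1*96357) + 320951) = (51/(487 - 658) + 355794)/((-245054 - 1*96357) + 320951) = (51/(-171) + 355794)/((-245054 - 96357) + 320951) = (51*(-1/171) + 355794)/(-341411 + 320951) = (-17/57 + 355794)/(-20460) = (20280241/57)*(-1/20460) = -20280241/1166220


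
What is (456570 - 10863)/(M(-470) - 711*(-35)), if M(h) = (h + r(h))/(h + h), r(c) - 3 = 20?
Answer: 139654860/7797449 ≈ 17.910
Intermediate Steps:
r(c) = 23 (r(c) = 3 + 20 = 23)
M(h) = (23 + h)/(2*h) (M(h) = (h + 23)/(h + h) = (23 + h)/((2*h)) = (23 + h)*(1/(2*h)) = (23 + h)/(2*h))
(456570 - 10863)/(M(-470) - 711*(-35)) = (456570 - 10863)/((1/2)*(23 - 470)/(-470) - 711*(-35)) = 445707/((1/2)*(-1/470)*(-447) + 24885) = 445707/(447/940 + 24885) = 445707/(23392347/940) = 445707*(940/23392347) = 139654860/7797449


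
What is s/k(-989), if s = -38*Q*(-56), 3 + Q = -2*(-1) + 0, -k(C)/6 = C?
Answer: -1064/2967 ≈ -0.35861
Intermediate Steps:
k(C) = -6*C
Q = -1 (Q = -3 + (-2*(-1) + 0) = -3 + (2 + 0) = -3 + 2 = -1)
s = -2128 (s = -38*(-1)*(-56) = 38*(-56) = -2128)
s/k(-989) = -2128/((-6*(-989))) = -2128/5934 = -2128*1/5934 = -1064/2967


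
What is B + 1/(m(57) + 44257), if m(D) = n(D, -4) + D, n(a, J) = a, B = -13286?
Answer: -589513105/44371 ≈ -13286.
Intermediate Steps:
m(D) = 2*D (m(D) = D + D = 2*D)
B + 1/(m(57) + 44257) = -13286 + 1/(2*57 + 44257) = -13286 + 1/(114 + 44257) = -13286 + 1/44371 = -589513105/44371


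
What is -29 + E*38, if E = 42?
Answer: 1567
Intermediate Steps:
-29 + E*38 = -29 + 42*38 = -29 + 1596 = 1567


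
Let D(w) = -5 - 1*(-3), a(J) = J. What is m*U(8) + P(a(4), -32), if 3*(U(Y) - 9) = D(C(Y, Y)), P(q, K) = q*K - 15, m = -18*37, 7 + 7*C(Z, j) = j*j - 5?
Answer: -5693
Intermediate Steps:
C(Z, j) = -12/7 + j²/7 (C(Z, j) = -1 + (j*j - 5)/7 = -1 + (j² - 5)/7 = -1 + (-5 + j²)/7 = -1 + (-5/7 + j²/7) = -12/7 + j²/7)
m = -666
P(q, K) = -15 + K*q (P(q, K) = K*q - 15 = -15 + K*q)
D(w) = -2 (D(w) = -5 + 3 = -2)
U(Y) = 25/3 (U(Y) = 9 + (⅓)*(-2) = 9 - ⅔ = 25/3)
m*U(8) + P(a(4), -32) = -666*25/3 + (-15 - 32*4) = -5550 + (-15 - 128) = -5550 - 143 = -5693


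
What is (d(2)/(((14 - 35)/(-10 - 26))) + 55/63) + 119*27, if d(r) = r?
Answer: 202690/63 ≈ 3217.3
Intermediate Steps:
(d(2)/(((14 - 35)/(-10 - 26))) + 55/63) + 119*27 = (2/(((14 - 35)/(-10 - 26))) + 55/63) + 119*27 = (2/((-21/(-36))) + 55*(1/63)) + 3213 = (2/((-21*(-1/36))) + 55/63) + 3213 = (2/(7/12) + 55/63) + 3213 = (2*(12/7) + 55/63) + 3213 = (24/7 + 55/63) + 3213 = 271/63 + 3213 = 202690/63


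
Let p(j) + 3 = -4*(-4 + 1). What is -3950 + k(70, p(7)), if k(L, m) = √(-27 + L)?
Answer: -3950 + √43 ≈ -3943.4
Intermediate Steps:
p(j) = 9 (p(j) = -3 - 4*(-4 + 1) = -3 - 4*(-3) = -3 + 12 = 9)
-3950 + k(70, p(7)) = -3950 + √(-27 + 70) = -3950 + √43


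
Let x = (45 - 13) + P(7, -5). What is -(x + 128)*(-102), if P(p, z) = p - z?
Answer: 17544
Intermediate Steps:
P(p, z) = p - z
x = 44 (x = (45 - 13) + (7 - 1*(-5)) = 32 + (7 + 5) = 32 + 12 = 44)
-(x + 128)*(-102) = -(44 + 128)*(-102) = -172*(-102) = -1*(-17544) = 17544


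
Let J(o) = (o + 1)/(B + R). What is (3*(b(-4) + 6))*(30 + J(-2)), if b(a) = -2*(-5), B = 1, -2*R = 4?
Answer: 1488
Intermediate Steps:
R = -2 (R = -½*4 = -2)
b(a) = 10
J(o) = -1 - o (J(o) = (o + 1)/(1 - 2) = (1 + o)/(-1) = (1 + o)*(-1) = -1 - o)
(3*(b(-4) + 6))*(30 + J(-2)) = (3*(10 + 6))*(30 + (-1 - 1*(-2))) = (3*16)*(30 + (-1 + 2)) = 48*(30 + 1) = 48*31 = 1488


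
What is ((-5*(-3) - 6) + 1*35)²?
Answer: 1936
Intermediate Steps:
((-5*(-3) - 6) + 1*35)² = ((15 - 6) + 35)² = (9 + 35)² = 44² = 1936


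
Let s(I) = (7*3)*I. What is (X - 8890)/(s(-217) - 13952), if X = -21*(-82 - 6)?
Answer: 7042/18509 ≈ 0.38046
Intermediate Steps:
s(I) = 21*I
X = 1848 (X = -21*(-88) = 1848)
(X - 8890)/(s(-217) - 13952) = (1848 - 8890)/(21*(-217) - 13952) = -7042/(-4557 - 13952) = -7042/(-18509) = -7042*(-1/18509) = 7042/18509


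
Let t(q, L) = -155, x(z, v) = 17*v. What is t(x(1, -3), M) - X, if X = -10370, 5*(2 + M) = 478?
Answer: 10215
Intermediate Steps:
M = 468/5 (M = -2 + (1/5)*478 = -2 + 478/5 = 468/5 ≈ 93.600)
t(x(1, -3), M) - X = -155 - 1*(-10370) = -155 + 10370 = 10215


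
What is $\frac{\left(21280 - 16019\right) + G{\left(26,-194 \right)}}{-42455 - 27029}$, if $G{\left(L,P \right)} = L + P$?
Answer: $- \frac{5093}{69484} \approx -0.073298$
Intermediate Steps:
$\frac{\left(21280 - 16019\right) + G{\left(26,-194 \right)}}{-42455 - 27029} = \frac{\left(21280 - 16019\right) + \left(26 - 194\right)}{-42455 - 27029} = \frac{5261 - 168}{-69484} = 5093 \left(- \frac{1}{69484}\right) = - \frac{5093}{69484}$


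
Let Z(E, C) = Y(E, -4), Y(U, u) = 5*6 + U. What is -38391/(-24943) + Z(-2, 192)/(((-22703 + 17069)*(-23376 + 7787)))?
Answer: 240844414355/156478887837 ≈ 1.5392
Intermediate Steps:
Y(U, u) = 30 + U
Z(E, C) = 30 + E
-38391/(-24943) + Z(-2, 192)/(((-22703 + 17069)*(-23376 + 7787))) = -38391/(-24943) + (30 - 2)/(((-22703 + 17069)*(-23376 + 7787))) = -38391*(-1/24943) + 28/((-5634*(-15589))) = 38391/24943 + 28/87828426 = 38391/24943 + 28*(1/87828426) = 38391/24943 + 2/6273459 = 240844414355/156478887837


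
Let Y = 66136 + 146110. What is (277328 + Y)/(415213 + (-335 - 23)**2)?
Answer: 489574/543377 ≈ 0.90098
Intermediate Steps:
Y = 212246
(277328 + Y)/(415213 + (-335 - 23)**2) = (277328 + 212246)/(415213 + (-335 - 23)**2) = 489574/(415213 + (-358)**2) = 489574/(415213 + 128164) = 489574/543377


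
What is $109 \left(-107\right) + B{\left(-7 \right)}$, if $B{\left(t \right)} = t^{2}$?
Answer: $-11614$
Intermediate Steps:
$109 \left(-107\right) + B{\left(-7 \right)} = 109 \left(-107\right) + \left(-7\right)^{2} = -11663 + 49 = -11614$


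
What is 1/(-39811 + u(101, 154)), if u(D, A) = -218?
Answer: -1/40029 ≈ -2.4982e-5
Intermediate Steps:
1/(-39811 + u(101, 154)) = 1/(-39811 - 218) = 1/(-40029) = -1/40029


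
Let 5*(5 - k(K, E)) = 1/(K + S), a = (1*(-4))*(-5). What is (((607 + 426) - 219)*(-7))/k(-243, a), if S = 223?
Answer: -569800/501 ≈ -1137.3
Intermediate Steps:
a = 20 (a = -4*(-5) = 20)
k(K, E) = 5 - 1/(5*(223 + K)) (k(K, E) = 5 - 1/(5*(K + 223)) = 5 - 1/(5*(223 + K)))
(((607 + 426) - 219)*(-7))/k(-243, a) = (((607 + 426) - 219)*(-7))/(((5574 + 25*(-243))/(5*(223 - 243)))) = ((1033 - 219)*(-7))/(((⅕)*(5574 - 6075)/(-20))) = (814*(-7))/(((⅕)*(-1/20)*(-501))) = -5698/501/100 = -5698*100/501 = -569800/501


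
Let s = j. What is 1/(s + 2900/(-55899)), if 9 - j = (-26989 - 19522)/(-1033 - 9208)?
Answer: 572461659/2522537642 ≈ 0.22694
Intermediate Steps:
j = 45658/10241 (j = 9 - (-26989 - 19522)/(-1033 - 9208) = 9 - (-46511)/(-10241) = 9 - (-46511)*(-1)/10241 = 9 - 1*46511/10241 = 9 - 46511/10241 = 45658/10241 ≈ 4.4584)
s = 45658/10241 ≈ 4.4584
1/(s + 2900/(-55899)) = 1/(45658/10241 + 2900/(-55899)) = 1/(45658/10241 + 2900*(-1/55899)) = 1/(45658/10241 - 2900/55899) = 1/(2522537642/572461659) = 572461659/2522537642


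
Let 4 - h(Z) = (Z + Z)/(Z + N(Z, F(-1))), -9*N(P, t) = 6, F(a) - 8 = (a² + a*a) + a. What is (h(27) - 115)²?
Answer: 79762761/6241 ≈ 12780.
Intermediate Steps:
F(a) = 8 + a + 2*a² (F(a) = 8 + ((a² + a*a) + a) = 8 + ((a² + a²) + a) = 8 + (2*a² + a) = 8 + (a + 2*a²) = 8 + a + 2*a²)
N(P, t) = -⅔ (N(P, t) = -⅑*6 = -⅔)
h(Z) = 4 - 2*Z/(-⅔ + Z) (h(Z) = 4 - (Z + Z)/(Z - ⅔) = 4 - 2*Z/(-⅔ + Z))
(h(27) - 115)² = (2*(-4 + 3*27)/(-2 + 3*27) - 115)² = (2*(-4 + 81)/(-2 + 81) - 115)² = (2*77/79 - 115)² = (2*(1/79)*77 - 115)² = (154/79 - 115)² = (-8931/79)² = 79762761/6241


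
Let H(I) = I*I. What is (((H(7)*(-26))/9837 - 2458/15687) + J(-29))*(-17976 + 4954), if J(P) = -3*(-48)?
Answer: -32087524888816/17145891 ≈ -1.8714e+6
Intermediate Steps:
H(I) = I**2
J(P) = 144
(((H(7)*(-26))/9837 - 2458/15687) + J(-29))*(-17976 + 4954) = (((7**2*(-26))/9837 - 2458/15687) + 144)*(-17976 + 4954) = (((49*(-26))*(1/9837) - 2458*1/15687) + 144)*(-13022) = ((-1274*1/9837 - 2458/15687) + 144)*(-13022) = ((-1274/9837 - 2458/15687) + 144)*(-13022) = (-4907176/17145891 + 144)*(-13022) = (2464101128/17145891)*(-13022) = -32087524888816/17145891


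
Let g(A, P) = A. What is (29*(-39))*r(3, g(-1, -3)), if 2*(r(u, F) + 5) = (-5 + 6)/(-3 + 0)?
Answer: 11687/2 ≈ 5843.5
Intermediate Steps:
r(u, F) = -31/6 (r(u, F) = -5 + ((-5 + 6)/(-3 + 0))/2 = -5 + (1/(-3))/2 = -5 + (1*(-1/3))/2 = -5 + (1/2)*(-1/3) = -5 - 1/6 = -31/6)
(29*(-39))*r(3, g(-1, -3)) = (29*(-39))*(-31/6) = -1131*(-31/6) = 11687/2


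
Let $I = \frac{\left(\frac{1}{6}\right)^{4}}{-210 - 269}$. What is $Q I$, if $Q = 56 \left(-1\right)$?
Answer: $\frac{7}{77598} \approx 9.0208 \cdot 10^{-5}$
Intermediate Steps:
$Q = -56$
$I = - \frac{1}{620784}$ ($I = \frac{1}{\left(-479\right) 1296} = \left(- \frac{1}{479}\right) \frac{1}{1296} = - \frac{1}{620784} \approx -1.6109 \cdot 10^{-6}$)
$Q I = \left(-56\right) \left(- \frac{1}{620784}\right) = \frac{7}{77598}$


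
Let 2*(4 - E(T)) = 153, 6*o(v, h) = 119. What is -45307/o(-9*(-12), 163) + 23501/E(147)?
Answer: -45010328/17255 ≈ -2608.5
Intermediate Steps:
o(v, h) = 119/6 (o(v, h) = (⅙)*119 = 119/6)
E(T) = -145/2 (E(T) = 4 - ½*153 = 4 - 153/2 = -145/2)
-45307/o(-9*(-12), 163) + 23501/E(147) = -45307/119/6 + 23501/(-145/2) = -45307*6/119 + 23501*(-2/145) = -271842/119 - 47002/145 = -45010328/17255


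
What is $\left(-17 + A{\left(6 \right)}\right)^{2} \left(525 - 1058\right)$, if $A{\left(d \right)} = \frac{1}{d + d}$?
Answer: $- \frac{21964397}{144} \approx -1.5253 \cdot 10^{5}$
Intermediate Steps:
$A{\left(d \right)} = \frac{1}{2 d}$
$\left(-17 + A{\left(6 \right)}\right)^{2} \left(525 - 1058\right) = \left(-17 + \frac{1}{2 \cdot 6}\right)^{2} \left(525 - 1058\right) = \left(-17 + \frac{1}{2} \cdot \frac{1}{6}\right)^{2} \left(-533\right) = \left(-17 + \frac{1}{12}\right)^{2} \left(-533\right) = \left(- \frac{203}{12}\right)^{2} \left(-533\right) = \frac{41209}{144} \left(-533\right) = - \frac{21964397}{144}$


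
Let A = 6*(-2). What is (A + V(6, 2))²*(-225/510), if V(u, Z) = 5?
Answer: -735/34 ≈ -21.618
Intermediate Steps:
A = -12
(A + V(6, 2))²*(-225/510) = (-12 + 5)²*(-225/510) = (-7)²*(-225*1/510) = 49*(-15/34) = -735/34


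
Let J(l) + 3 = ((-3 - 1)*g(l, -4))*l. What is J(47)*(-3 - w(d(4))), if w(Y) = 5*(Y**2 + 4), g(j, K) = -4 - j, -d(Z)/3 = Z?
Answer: -7121655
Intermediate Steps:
d(Z) = -3*Z
J(l) = -3 + l*(16 + 4*l) (J(l) = -3 + ((-3 - 1)*(-4 - l))*l = -3 + (-4*(-4 - l))*l = -3 + (16 + 4*l)*l = -3 + l*(16 + 4*l))
w(Y) = 20 + 5*Y**2 (w(Y) = 5*(4 + Y**2) = 20 + 5*Y**2)
J(47)*(-3 - w(d(4))) = (-3 + 4*47*(4 + 47))*(-3 - (20 + 5*(-3*4)**2)) = (-3 + 4*47*51)*(-3 - (20 + 5*(-12)**2)) = (-3 + 9588)*(-3 - (20 + 5*144)) = 9585*(-3 - (20 + 720)) = 9585*(-3 - 1*740) = 9585*(-3 - 740) = 9585*(-743) = -7121655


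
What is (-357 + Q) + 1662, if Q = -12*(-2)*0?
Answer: 1305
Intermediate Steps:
Q = 0 (Q = 24*0 = 0)
(-357 + Q) + 1662 = (-357 + 0) + 1662 = -357 + 1662 = 1305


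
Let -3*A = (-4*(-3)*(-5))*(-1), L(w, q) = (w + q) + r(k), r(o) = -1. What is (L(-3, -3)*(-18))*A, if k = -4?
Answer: -2520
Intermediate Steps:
L(w, q) = -1 + q + w (L(w, q) = (w + q) - 1 = (q + w) - 1 = -1 + q + w)
A = -20 (A = --4*(-3)*(-5)*(-1)/3 = -12*(-5)*(-1)/3 = -(-20)*(-1) = -⅓*60 = -20)
(L(-3, -3)*(-18))*A = ((-1 - 3 - 3)*(-18))*(-20) = -7*(-18)*(-20) = 126*(-20) = -2520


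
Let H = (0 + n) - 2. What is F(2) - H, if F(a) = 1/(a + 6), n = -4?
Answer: 49/8 ≈ 6.1250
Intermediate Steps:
F(a) = 1/(6 + a)
H = -6 (H = (0 - 4) - 2 = -4 - 2 = -6)
F(2) - H = 1/(6 + 2) - 1*(-6) = 1/8 + 6 = ⅛ + 6 = 49/8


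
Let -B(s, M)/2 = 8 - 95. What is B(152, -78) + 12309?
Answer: 12483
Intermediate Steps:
B(s, M) = 174 (B(s, M) = -2*(8 - 95) = -2*(-87) = 174)
B(152, -78) + 12309 = 174 + 12309 = 12483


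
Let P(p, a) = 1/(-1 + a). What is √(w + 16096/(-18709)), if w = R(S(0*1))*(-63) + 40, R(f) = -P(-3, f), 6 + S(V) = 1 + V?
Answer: 3*√4455398678/37418 ≈ 5.3516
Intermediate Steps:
S(V) = -5 + V (S(V) = -6 + (1 + V) = -5 + V)
R(f) = -1/(-1 + f)
w = 59/2 (w = -1/(-1 + (-5 + 0*1))*(-63) + 40 = -1/(-1 + (-5 + 0))*(-63) + 40 = -1/(-1 - 5)*(-63) + 40 = -1/(-6)*(-63) + 40 = -1*(-⅙)*(-63) + 40 = (⅙)*(-63) + 40 = -21/2 + 40 = 59/2 ≈ 29.500)
√(w + 16096/(-18709)) = √(59/2 + 16096/(-18709)) = √(59/2 + 16096*(-1/18709)) = √(59/2 - 16096/18709) = √(1071639/37418) = 3*√4455398678/37418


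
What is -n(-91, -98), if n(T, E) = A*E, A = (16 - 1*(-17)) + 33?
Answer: 6468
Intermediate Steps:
A = 66 (A = (16 + 17) + 33 = 33 + 33 = 66)
n(T, E) = 66*E
-n(-91, -98) = -66*(-98) = -1*(-6468) = 6468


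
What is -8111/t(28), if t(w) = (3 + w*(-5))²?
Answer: -8111/18769 ≈ -0.43215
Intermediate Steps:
t(w) = (3 - 5*w)²
-8111/t(28) = -8111/(-3 + 5*28)² = -8111/(-3 + 140)² = -8111/(137²) = -8111/18769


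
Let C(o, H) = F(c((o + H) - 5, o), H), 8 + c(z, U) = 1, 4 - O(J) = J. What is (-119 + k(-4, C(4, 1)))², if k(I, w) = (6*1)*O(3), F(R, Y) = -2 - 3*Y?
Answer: 12769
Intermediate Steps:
O(J) = 4 - J
c(z, U) = -7 (c(z, U) = -8 + 1 = -7)
C(o, H) = -2 - 3*H
k(I, w) = 6 (k(I, w) = (6*1)*(4 - 1*3) = 6*(4 - 3) = 6*1 = 6)
(-119 + k(-4, C(4, 1)))² = (-119 + 6)² = (-113)² = 12769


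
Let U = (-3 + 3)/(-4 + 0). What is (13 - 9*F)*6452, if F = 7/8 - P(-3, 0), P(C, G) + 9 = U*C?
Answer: -979091/2 ≈ -4.8955e+5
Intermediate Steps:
U = 0 (U = 0/(-4) = 0*(-¼) = 0)
P(C, G) = -9 (P(C, G) = -9 + 0*C = -9 + 0 = -9)
F = 79/8 (F = 7/8 - 1*(-9) = 7*(⅛) + 9 = 7/8 + 9 = 79/8 ≈ 9.8750)
(13 - 9*F)*6452 = (13 - 9*79/8)*6452 = (13 - 711/8)*6452 = -607/8*6452 = -979091/2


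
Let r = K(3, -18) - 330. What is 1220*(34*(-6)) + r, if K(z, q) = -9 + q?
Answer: -249237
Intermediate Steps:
r = -357 (r = (-9 - 18) - 330 = -27 - 330 = -357)
1220*(34*(-6)) + r = 1220*(34*(-6)) - 357 = 1220*(-204) - 357 = -248880 - 357 = -249237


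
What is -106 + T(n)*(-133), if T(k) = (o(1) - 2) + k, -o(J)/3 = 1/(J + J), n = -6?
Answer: 2315/2 ≈ 1157.5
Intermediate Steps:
o(J) = -3/(2*J) (o(J) = -3/(J + J) = -3*1/(2*J) = -3/(2*J))
T(k) = -7/2 + k (T(k) = (-3/2/1 - 2) + k = (-3/2*1 - 2) + k = (-3/2 - 2) + k = -7/2 + k)
-106 + T(n)*(-133) = -106 + (-7/2 - 6)*(-133) = -106 - 19/2*(-133) = -106 + 2527/2 = 2315/2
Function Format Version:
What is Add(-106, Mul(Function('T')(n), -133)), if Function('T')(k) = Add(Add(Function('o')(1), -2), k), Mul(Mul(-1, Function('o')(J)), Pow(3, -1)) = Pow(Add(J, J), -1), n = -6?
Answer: Rational(2315, 2) ≈ 1157.5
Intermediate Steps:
Function('o')(J) = Mul(Rational(-3, 2), Pow(J, -1)) (Function('o')(J) = Mul(-3, Pow(Add(J, J), -1)) = Mul(-3, Pow(Mul(2, J), -1)) = Mul(-3, Mul(Rational(1, 2), Pow(J, -1))) = Mul(Rational(-3, 2), Pow(J, -1)))
Function('T')(k) = Add(Rational(-7, 2), k) (Function('T')(k) = Add(Add(Mul(Rational(-3, 2), Pow(1, -1)), -2), k) = Add(Add(Mul(Rational(-3, 2), 1), -2), k) = Add(Add(Rational(-3, 2), -2), k) = Add(Rational(-7, 2), k))
Add(-106, Mul(Function('T')(n), -133)) = Add(-106, Mul(Add(Rational(-7, 2), -6), -133)) = Add(-106, Mul(Rational(-19, 2), -133)) = Add(-106, Rational(2527, 2)) = Rational(2315, 2)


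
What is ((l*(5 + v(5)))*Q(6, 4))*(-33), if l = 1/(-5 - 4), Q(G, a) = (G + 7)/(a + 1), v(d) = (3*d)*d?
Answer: 2288/3 ≈ 762.67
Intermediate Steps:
v(d) = 3*d**2
Q(G, a) = (7 + G)/(1 + a)
l = -1/9 (l = 1/(-9) = -1/9 ≈ -0.11111)
((l*(5 + v(5)))*Q(6, 4))*(-33) = ((-(5 + 3*5**2)/9)*((7 + 6)/(1 + 4)))*(-33) = ((-(5 + 3*25)/9)*(13/5))*(-33) = ((-(5 + 75)/9)*((1/5)*13))*(-33) = (-1/9*80*(13/5))*(-33) = -80/9*13/5*(-33) = -208/9*(-33) = 2288/3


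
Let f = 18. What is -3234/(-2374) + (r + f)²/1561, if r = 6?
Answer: 3207849/1852907 ≈ 1.7313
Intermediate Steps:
-3234/(-2374) + (r + f)²/1561 = -3234/(-2374) + (6 + 18)²/1561 = -3234*(-1/2374) + 24²*(1/1561) = 1617/1187 + 576*(1/1561) = 1617/1187 + 576/1561 = 3207849/1852907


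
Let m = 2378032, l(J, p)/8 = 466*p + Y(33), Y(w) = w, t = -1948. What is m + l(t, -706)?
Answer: -253672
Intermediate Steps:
l(J, p) = 264 + 3728*p (l(J, p) = 8*(466*p + 33) = 8*(33 + 466*p) = 264 + 3728*p)
m + l(t, -706) = 2378032 + (264 + 3728*(-706)) = 2378032 + (264 - 2631968) = 2378032 - 2631704 = -253672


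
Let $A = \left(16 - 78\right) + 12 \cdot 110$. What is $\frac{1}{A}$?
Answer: $\frac{1}{1258} \approx 0.00079491$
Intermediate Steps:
$A = 1258$ ($A = -62 + 1320 = 1258$)
$\frac{1}{A} = \frac{1}{1258}$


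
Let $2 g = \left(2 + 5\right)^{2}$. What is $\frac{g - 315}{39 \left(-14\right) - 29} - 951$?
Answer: $- \frac{1093069}{1150} \approx -950.5$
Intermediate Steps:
$g = \frac{49}{2}$ ($g = \frac{\left(2 + 5\right)^{2}}{2} = \frac{7^{2}}{2} = \frac{1}{2} \cdot 49 = \frac{49}{2} \approx 24.5$)
$\frac{g - 315}{39 \left(-14\right) - 29} - 951 = \frac{\frac{49}{2} - 315}{39 \left(-14\right) - 29} - 951 = - \frac{581}{2 \left(-546 - 29\right)} - 951 = - \frac{581}{2 \left(-575\right)} - 951 = \left(- \frac{581}{2}\right) \left(- \frac{1}{575}\right) - 951 = \frac{581}{1150} - 951 = - \frac{1093069}{1150}$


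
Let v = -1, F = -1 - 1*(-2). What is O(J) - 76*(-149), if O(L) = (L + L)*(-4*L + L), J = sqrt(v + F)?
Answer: 11324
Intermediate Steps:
F = 1 (F = -1 + 2 = 1)
J = 0 (J = sqrt(-1 + 1) = sqrt(0) = 0)
O(L) = -6*L**2 (O(L) = (2*L)*(-3*L) = -6*L**2)
O(J) - 76*(-149) = -6*0**2 - 76*(-149) = -6*0 + 11324 = 0 + 11324 = 11324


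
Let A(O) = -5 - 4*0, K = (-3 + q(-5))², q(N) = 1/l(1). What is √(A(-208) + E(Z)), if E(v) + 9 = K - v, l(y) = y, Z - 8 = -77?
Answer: √59 ≈ 7.6811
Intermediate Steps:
Z = -69 (Z = 8 - 77 = -69)
q(N) = 1 (q(N) = 1/1 = 1)
K = 4 (K = (-3 + 1)² = (-2)² = 4)
A(O) = -5 (A(O) = -5 + 0 = -5)
E(v) = -5 - v (E(v) = -9 + (4 - v) = -5 - v)
√(A(-208) + E(Z)) = √(-5 + (-5 - 1*(-69))) = √(-5 + (-5 + 69)) = √(-5 + 64) = √59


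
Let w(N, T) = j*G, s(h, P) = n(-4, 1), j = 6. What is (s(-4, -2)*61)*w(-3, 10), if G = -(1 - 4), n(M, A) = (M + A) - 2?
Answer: -5490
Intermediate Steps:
n(M, A) = -2 + A + M (n(M, A) = (A + M) - 2 = -2 + A + M)
G = 3 (G = -1*(-3) = 3)
s(h, P) = -5 (s(h, P) = -2 + 1 - 4 = -5)
w(N, T) = 18 (w(N, T) = 6*3 = 18)
(s(-4, -2)*61)*w(-3, 10) = -5*61*18 = -305*18 = -5490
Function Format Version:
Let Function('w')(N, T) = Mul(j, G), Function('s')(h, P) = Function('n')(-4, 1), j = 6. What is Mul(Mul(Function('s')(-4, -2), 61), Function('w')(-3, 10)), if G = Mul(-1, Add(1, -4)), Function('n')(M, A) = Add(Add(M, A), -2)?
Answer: -5490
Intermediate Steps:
Function('n')(M, A) = Add(-2, A, M) (Function('n')(M, A) = Add(Add(A, M), -2) = Add(-2, A, M))
G = 3 (G = Mul(-1, -3) = 3)
Function('s')(h, P) = -5 (Function('s')(h, P) = Add(-2, 1, -4) = -5)
Function('w')(N, T) = 18 (Function('w')(N, T) = Mul(6, 3) = 18)
Mul(Mul(Function('s')(-4, -2), 61), Function('w')(-3, 10)) = Mul(Mul(-5, 61), 18) = Mul(-305, 18) = -5490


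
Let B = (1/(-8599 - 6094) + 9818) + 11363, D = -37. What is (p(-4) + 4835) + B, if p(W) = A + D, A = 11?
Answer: 381871069/14693 ≈ 25990.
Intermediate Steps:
B = 311212432/14693 (B = (1/(-14693) + 9818) + 11363 = (-1/14693 + 9818) + 11363 = 144255873/14693 + 11363 = 311212432/14693 ≈ 21181.)
p(W) = -26 (p(W) = 11 - 37 = -26)
(p(-4) + 4835) + B = (-26 + 4835) + 311212432/14693 = 4809 + 311212432/14693 = 381871069/14693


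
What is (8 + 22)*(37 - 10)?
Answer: 810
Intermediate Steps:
(8 + 22)*(37 - 10) = 30*27 = 810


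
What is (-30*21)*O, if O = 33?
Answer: -20790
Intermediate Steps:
(-30*21)*O = -30*21*33 = -630*33 = -20790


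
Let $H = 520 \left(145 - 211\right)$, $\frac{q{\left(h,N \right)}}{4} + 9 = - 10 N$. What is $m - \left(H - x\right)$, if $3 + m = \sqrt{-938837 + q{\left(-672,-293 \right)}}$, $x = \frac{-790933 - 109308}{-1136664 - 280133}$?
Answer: $\frac{48621122890}{1416797} + 3 i \sqrt{103017} \approx 34318.0 + 962.89 i$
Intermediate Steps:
$q{\left(h,N \right)} = -36 - 40 N$ ($q{\left(h,N \right)} = -36 + 4 \left(- 10 N\right) = -36 - 40 N$)
$H = -34320$ ($H = 520 \left(-66\right) = -34320$)
$x = \frac{900241}{1416797}$ ($x = - \frac{900241}{-1416797} = \left(-900241\right) \left(- \frac{1}{1416797}\right) = \frac{900241}{1416797} \approx 0.63541$)
$m = -3 + 3 i \sqrt{103017}$ ($m = -3 + \sqrt{-938837 - -11684} = -3 + \sqrt{-938837 + \left(-36 + 11720\right)} = -3 + \sqrt{-938837 + 11684} = -3 + \sqrt{-927153} = -3 + 3 i \sqrt{103017} \approx -3.0 + 962.89 i$)
$m - \left(H - x\right) = \left(-3 + 3 i \sqrt{103017}\right) - \left(-34320 - \frac{900241}{1416797}\right) = \left(-3 + 3 i \sqrt{103017}\right) - - \frac{48625373281}{1416797} = \left(-3 + 3 i \sqrt{103017}\right) + \frac{48625373281}{1416797} = \frac{48621122890}{1416797} + 3 i \sqrt{103017}$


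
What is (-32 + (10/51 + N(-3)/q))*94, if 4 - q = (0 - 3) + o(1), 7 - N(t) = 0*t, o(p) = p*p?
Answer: -146875/51 ≈ -2879.9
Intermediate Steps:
o(p) = p²
N(t) = 7 (N(t) = 7 - 0*t = 7 - 1*0 = 7 + 0 = 7)
q = 6 (q = 4 - ((0 - 3) + 1²) = 4 - (-3 + 1) = 4 - 1*(-2) = 4 + 2 = 6)
(-32 + (10/51 + N(-3)/q))*94 = (-32 + (10/51 + 7/6))*94 = (-32 + 139/102)*94 = -3125/102*94 = -146875/51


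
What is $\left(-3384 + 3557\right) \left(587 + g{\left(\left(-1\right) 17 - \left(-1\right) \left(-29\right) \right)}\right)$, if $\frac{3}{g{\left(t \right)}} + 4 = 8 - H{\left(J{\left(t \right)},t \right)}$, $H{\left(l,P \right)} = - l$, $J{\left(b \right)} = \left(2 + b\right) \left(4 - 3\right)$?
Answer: $\frac{4061521}{40} \approx 1.0154 \cdot 10^{5}$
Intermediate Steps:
$J{\left(b \right)} = 2 + b$ ($J{\left(b \right)} = \left(2 + b\right) 1 = 2 + b$)
$g{\left(t \right)} = \frac{3}{6 + t}$ ($g{\left(t \right)} = \frac{3}{-4 - \left(-8 - \left(2 + t\right)\right)} = \frac{3}{-4 - \left(-10 - t\right)} = \frac{3}{-4 + \left(8 + \left(2 + t\right)\right)} = \frac{3}{-4 + \left(10 + t\right)} = \frac{3}{6 + t}$)
$\left(-3384 + 3557\right) \left(587 + g{\left(\left(-1\right) 17 - \left(-1\right) \left(-29\right) \right)}\right) = \left(-3384 + 3557\right) \left(587 + \frac{3}{6 - \left(17 - -29\right)}\right) = 173 \left(587 + \frac{3}{6 - 46}\right) = 173 \left(587 + \frac{3}{-40}\right) = 173 \left(587 + 3 \left(- \frac{1}{40}\right)\right) = 173 \left(587 - \frac{3}{40}\right) = 173 \cdot \frac{23477}{40} = \frac{4061521}{40}$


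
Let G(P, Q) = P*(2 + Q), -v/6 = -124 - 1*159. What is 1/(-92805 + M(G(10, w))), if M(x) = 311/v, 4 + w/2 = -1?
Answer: -1698/157582579 ≈ -1.0775e-5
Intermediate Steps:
w = -10 (w = -8 + 2*(-1) = -8 - 2 = -10)
v = 1698 (v = -6*(-124 - 1*159) = -6*(-124 - 159) = -6*(-283) = 1698)
M(x) = 311/1698
1/(-92805 + M(G(10, w))) = 1/(-92805 + 311/1698) = 1/(-157582579/1698) = -1698/157582579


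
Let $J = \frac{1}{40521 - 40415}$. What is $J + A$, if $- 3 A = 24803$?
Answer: $- \frac{2629115}{318} \approx -8267.7$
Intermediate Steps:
$A = - \frac{24803}{3}$ ($A = \left(- \frac{1}{3}\right) 24803 = - \frac{24803}{3} \approx -8267.7$)
$J = \frac{1}{106} \approx 0.009434$
$J + A = \frac{1}{106} - \frac{24803}{3} = - \frac{2629115}{318}$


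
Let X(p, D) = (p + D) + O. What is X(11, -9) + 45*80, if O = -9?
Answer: 3593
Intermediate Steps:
X(p, D) = -9 + D + p (X(p, D) = (p + D) - 9 = (D + p) - 9 = -9 + D + p)
X(11, -9) + 45*80 = (-9 - 9 + 11) + 45*80 = -7 + 3600 = 3593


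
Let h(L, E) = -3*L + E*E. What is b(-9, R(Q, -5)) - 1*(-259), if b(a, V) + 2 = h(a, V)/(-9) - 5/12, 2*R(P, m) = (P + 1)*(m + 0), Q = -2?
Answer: 2276/9 ≈ 252.89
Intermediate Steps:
h(L, E) = E**2 - 3*L (h(L, E) = -3*L + E**2 = E**2 - 3*L)
R(P, m) = m*(1 + P)/2 (R(P, m) = ((P + 1)*(m + 0))/2 = ((1 + P)*m)/2 = (m*(1 + P))/2 = m*(1 + P)/2)
b(a, V) = -29/12 - V**2/9 + a/3 (b(a, V) = -2 + ((V**2 - 3*a)/(-9) - 5/12) = -2 + ((V**2 - 3*a)*(-1/9) - 5*1/12) = -2 + ((-V**2/9 + a/3) - 5/12) = -2 + (-5/12 - V**2/9 + a/3) = -29/12 - V**2/9 + a/3)
b(-9, R(Q, -5)) - 1*(-259) = (-29/12 - 25*(1 - 2)**2/4/9 + (1/3)*(-9)) - 1*(-259) = (-29/12 - ((1/2)*(-5)*(-1))**2/9 - 3) + 259 = (-29/12 - (5/2)**2/9 - 3) + 259 = (-29/12 - 1/9*25/4 - 3) + 259 = (-29/12 - 25/36 - 3) + 259 = -55/9 + 259 = 2276/9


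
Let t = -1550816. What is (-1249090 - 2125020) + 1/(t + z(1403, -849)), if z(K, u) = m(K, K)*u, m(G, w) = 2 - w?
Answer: -1219292008371/361367 ≈ -3.3741e+6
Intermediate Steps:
z(K, u) = u*(2 - K) (z(K, u) = (2 - K)*u = u*(2 - K))
(-1249090 - 2125020) + 1/(t + z(1403, -849)) = (-1249090 - 2125020) + 1/(-1550816 - 849*(2 - 1*1403)) = -3374110 + 1/(-1550816 - 849*(2 - 1403)) = -3374110 + 1/(-1550816 - 849*(-1401)) = -3374110 + 1/(-1550816 + 1189449) = -3374110 + 1/(-361367) = -3374110 - 1/361367 = -1219292008371/361367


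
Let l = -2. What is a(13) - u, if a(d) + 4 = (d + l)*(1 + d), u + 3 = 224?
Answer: -71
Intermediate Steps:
u = 221 (u = -3 + 224 = 221)
a(d) = -4 + (1 + d)*(-2 + d) (a(d) = -4 + (d - 2)*(1 + d) = -4 + (-2 + d)*(1 + d) = -4 + (1 + d)*(-2 + d))
a(13) - u = (-6 + 13**2 - 1*13) - 1*221 = (-6 + 169 - 13) - 221 = 150 - 221 = -71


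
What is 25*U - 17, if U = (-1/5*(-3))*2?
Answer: 13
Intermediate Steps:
U = 6/5 (U = (-1*⅕*(-3))*2 = -⅕*(-3)*2 = (⅗)*2 = 6/5 ≈ 1.2000)
25*U - 17 = 25*(6/5) - 17 = 30 - 17 = 13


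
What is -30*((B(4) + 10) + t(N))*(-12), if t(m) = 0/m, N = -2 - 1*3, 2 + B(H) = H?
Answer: 4320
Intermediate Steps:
B(H) = -2 + H
N = -5 (N = -2 - 3 = -5)
t(m) = 0
-30*((B(4) + 10) + t(N))*(-12) = -30*(((-2 + 4) + 10) + 0)*(-12) = -30*((2 + 10) + 0)*(-12) = -30*(12 + 0)*(-12) = -30*12*(-12) = -360*(-12) = 4320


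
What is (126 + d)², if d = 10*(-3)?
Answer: 9216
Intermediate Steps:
d = -30
(126 + d)² = (126 - 30)² = 96² = 9216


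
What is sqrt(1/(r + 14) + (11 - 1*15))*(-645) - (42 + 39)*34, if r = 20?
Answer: -2754 - 1935*I*sqrt(510)/34 ≈ -2754.0 - 1285.2*I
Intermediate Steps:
sqrt(1/(r + 14) + (11 - 1*15))*(-645) - (42 + 39)*34 = sqrt(1/(20 + 14) + (11 - 1*15))*(-645) - (42 + 39)*34 = sqrt(1/34 + (11 - 15))*(-645) - 81*34 = sqrt(1/34 - 4)*(-645) - 1*2754 = sqrt(-135/34)*(-645) - 2754 = (3*I*sqrt(510)/34)*(-645) - 2754 = -1935*I*sqrt(510)/34 - 2754 = -2754 - 1935*I*sqrt(510)/34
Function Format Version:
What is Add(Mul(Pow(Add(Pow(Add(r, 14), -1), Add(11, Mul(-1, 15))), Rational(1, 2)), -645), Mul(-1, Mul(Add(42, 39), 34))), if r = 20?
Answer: Add(-2754, Mul(Rational(-1935, 34), I, Pow(510, Rational(1, 2)))) ≈ Add(-2754.0, Mul(-1285.2, I))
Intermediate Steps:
Add(Mul(Pow(Add(Pow(Add(r, 14), -1), Add(11, Mul(-1, 15))), Rational(1, 2)), -645), Mul(-1, Mul(Add(42, 39), 34))) = Add(Mul(Pow(Add(Pow(Add(20, 14), -1), Add(11, Mul(-1, 15))), Rational(1, 2)), -645), Mul(-1, Mul(Add(42, 39), 34))) = Add(Mul(Pow(Add(Pow(34, -1), Add(11, -15)), Rational(1, 2)), -645), Mul(-1, Mul(81, 34))) = Add(Mul(Pow(Add(Rational(1, 34), -4), Rational(1, 2)), -645), Mul(-1, 2754)) = Add(Mul(Pow(Rational(-135, 34), Rational(1, 2)), -645), -2754) = Add(Mul(Mul(Rational(3, 34), I, Pow(510, Rational(1, 2))), -645), -2754) = Add(Mul(Rational(-1935, 34), I, Pow(510, Rational(1, 2))), -2754) = Add(-2754, Mul(Rational(-1935, 34), I, Pow(510, Rational(1, 2))))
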